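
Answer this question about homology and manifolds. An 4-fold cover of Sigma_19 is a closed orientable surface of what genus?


For an n-sheeted cover: chi(E) = n * chi(B).
chi(Sigma_19) = 2 - 2*19 = -36.
chi(E) = 4 * (-36) = -144.
genus(E) = (2 - chi(E))/2 = (2 - (-144))/2 = 146/2 = 73

73


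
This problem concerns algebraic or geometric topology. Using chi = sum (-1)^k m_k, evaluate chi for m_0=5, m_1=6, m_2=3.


Morse theory: chi(M) = sum_k (-1)^k m_k where m_k = #(index-k critical points).
= (5) + (-6) + (3) = 2

2


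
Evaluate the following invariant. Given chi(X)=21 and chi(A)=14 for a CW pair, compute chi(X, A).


Relative Euler characteristic: chi(X, A) = chi(X) - chi(A).
= 21 - (14) = 7

7


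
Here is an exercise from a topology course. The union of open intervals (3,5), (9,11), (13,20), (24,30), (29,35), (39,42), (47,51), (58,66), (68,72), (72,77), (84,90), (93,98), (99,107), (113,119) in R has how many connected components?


Sort and merge overlapping open intervals.
Merged: (3,5), (9,11), (13,20), (24,35), (39,42), (47,51), (58,66), (68,72), (72,77), (84,90), (93,98), (99,107), (113,119).
Number of components = 13

13


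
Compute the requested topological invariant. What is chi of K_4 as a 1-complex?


K_4: V = 4, E = C(4,2) = 6.
chi = V - E = 4 - 6 = -2

-2


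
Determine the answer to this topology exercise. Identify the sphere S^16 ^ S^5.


S^m ^ S^n = S^{m+n}.
k = 16 + 5 = 21

21


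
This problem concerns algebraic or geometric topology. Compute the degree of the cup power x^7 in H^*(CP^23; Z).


|x| = 2 in H^*(CP^n).
|x^7| = 7 * |x| = 7 * 2 = 14

14


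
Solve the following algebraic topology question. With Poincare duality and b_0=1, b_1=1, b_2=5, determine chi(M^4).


By Poincare duality b_k = b_{4-k}, so full Betti numbers: b_0=1, b_1=1, b_2=5, b_3=1, b_4=1.
chi = sum (-1)^k b_k = 5

5


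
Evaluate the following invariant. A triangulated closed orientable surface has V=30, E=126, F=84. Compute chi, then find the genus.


chi = V - E + F = 30 - 126 + 84 = -12
For orientable closed surface: chi = 2 - 2g, so g = (2 - chi)/2.
g = (2 - (-12)) / 2 = 14 / 2 = 7

7


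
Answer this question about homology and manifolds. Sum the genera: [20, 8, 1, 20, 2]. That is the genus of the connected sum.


Genus is additive under connected sum of orientable surfaces.
g = 20 + 8 + 1 + 20 + 2 = 51

51


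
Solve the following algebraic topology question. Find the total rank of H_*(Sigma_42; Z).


For Sigma_42: b_0 = 1, b_1 = 2g = 84, b_2 = 1.
Total = 1 + 84 + 1 = 86

86


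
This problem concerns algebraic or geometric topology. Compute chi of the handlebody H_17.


A genus-g handlebody deformation retracts to a wedge of g circles.
chi(vee_g S^1) = 1 - g.
chi(H_17) = 1 - 17 = -16

-16


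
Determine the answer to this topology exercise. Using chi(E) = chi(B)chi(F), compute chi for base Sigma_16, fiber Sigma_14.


For a fiber bundle F -> E -> B (with CW structure): chi(E) = chi(B) * chi(F).
chi(Sigma_16) = -30, chi(Sigma_14) = -26.
chi(E) = (-30) * (-26) = 780

780


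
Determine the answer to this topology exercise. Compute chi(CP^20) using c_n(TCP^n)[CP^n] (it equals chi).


For any closed oriented manifold, <e(TM),[M]> = chi(M).
chi(CP^20) = 20+1 = 21

21


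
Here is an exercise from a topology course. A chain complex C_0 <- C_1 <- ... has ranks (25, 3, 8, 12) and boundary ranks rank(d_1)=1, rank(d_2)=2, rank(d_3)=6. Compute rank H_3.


rank H_k = rank(ker d_k) - rank(im d_{k+1}).
rank(ker d_3) = rank(C_3) - rank(d_3) = 12 - 6 = 6.
rank(im d_{3+1}) = 0.
rank H_3 = 6 - 0 = 6

6


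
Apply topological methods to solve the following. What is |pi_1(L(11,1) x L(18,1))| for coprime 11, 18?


pi_1(X x Y) = pi_1(X) x pi_1(Y).
pi_1(L(11,1)) = Z/11, pi_1(L(18,1)) = Z/18.
|Z/11 x Z/18| = 11 * 18 = 198

198


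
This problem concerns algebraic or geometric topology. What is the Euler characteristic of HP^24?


HP^24 has one cell in each dimension 0, 4, ..., 4*24 (24+1 cells, all even-dim).
chi = 24 + 1 = 25

25


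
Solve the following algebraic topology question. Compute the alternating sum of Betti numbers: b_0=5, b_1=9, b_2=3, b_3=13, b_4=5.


chi = sum_k (-1)^k b_k.
= (5) + (-9) + (3) + (-13) + (5)
= -9

-9


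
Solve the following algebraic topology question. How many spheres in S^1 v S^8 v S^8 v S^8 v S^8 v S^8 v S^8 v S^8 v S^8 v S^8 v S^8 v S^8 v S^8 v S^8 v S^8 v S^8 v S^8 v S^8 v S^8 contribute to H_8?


For a wedge of spheres, H_k (k>0) is free on one generator per sphere of dimension k.
Spheres of dimension 8: count = 18.
b_8 = 18

18


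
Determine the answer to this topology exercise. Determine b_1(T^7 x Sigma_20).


pi_1(A x B) = pi_1(A) x pi_1(B); rank of abelianization = b_1.
b_1(T^7) = 7, b_1(Sigma_20) = 2*20 = 40.
b_1(product) = 7 + 40 = 47

47


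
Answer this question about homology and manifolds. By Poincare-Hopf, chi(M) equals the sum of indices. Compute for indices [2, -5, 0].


Poincare-Hopf: chi(M) = sum of indices of zeros.
chi = (2) + (-5) + (0) = -3

-3


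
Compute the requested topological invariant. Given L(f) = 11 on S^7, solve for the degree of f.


L(f) = 1 + (-1)^7 deg(f) on S^7.
11 = 1 + (-1)^7 * deg(f)
(-1)^7 * deg(f) = 10
deg(f) = -10

-10


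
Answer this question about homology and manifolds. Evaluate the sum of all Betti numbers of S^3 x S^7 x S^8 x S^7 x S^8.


Total Betti number is multiplicative under products.
Each S^d (d>=1) has total Betti number 2.
There are 5 sphere factors.
Total = 2^5 = 32

32


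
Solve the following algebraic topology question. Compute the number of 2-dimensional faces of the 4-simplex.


Delta^4 has 4+1 vertices. A 2-face is a choice of 2+1 vertices.
f_2 = C(4+1, 2+1) = C(5,3) = 10

10


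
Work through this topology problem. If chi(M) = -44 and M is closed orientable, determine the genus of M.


chi = 2 - 2g for closed orientable surfaces.
-44 = 2 - 2g
2g = 2 - (-44) = 46
g = 23

23


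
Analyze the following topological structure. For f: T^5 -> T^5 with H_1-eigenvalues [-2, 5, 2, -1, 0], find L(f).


For a torus self-map: L(f) = det(I - A) where A acts on H_1.
L(f) = (1--2) * (1-5) * (1-2) * (1--1) * (1-0) = 3 * -4 * -1 * 2 * 1 = 24

24


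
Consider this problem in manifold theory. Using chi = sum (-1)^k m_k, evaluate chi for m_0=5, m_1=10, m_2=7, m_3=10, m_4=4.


Morse theory: chi(M) = sum_k (-1)^k m_k where m_k = #(index-k critical points).
= (5) + (-10) + (7) + (-10) + (4) = -4

-4


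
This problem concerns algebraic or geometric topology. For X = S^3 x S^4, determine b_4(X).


Each S^d has Poincare polynomial 1 + t^d.
The product S^3 x S^4 has Poincare polynomial prod(1+t^d_i).
Expanding: b_0=1, b_3=1, b_4=1, b_7=1.
b_4 = 1

1


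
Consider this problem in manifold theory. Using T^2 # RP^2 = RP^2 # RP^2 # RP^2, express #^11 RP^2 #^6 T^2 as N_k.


Since a >= 1, the sum is non-orientable; each T^2 can be replaced by RP^2 # RP^2 (since T^2#RP^2 = 3RP^2).
Total crosscaps k = 11 + 2*6 = 23.
Check via chi: chi = 11*1 + 6*0 - (11+6-1)*2 = -21 = 2 - k = -21. Consistent.

23


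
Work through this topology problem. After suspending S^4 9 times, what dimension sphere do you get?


Each suspension raises dimension by 1: Sigma S^n = S^{n+1}.
Sigma^9 S^4 = S^{4+9} = S^13

13


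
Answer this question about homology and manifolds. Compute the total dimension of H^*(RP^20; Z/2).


H^k(RP^20; Z/2) = Z/2 for each 0 <= k <= 20.
Total dimension = 20 + 1 = 21

21


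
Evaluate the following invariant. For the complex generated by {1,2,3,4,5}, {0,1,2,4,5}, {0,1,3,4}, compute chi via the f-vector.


Enumerate all faces; f-vector: f_0=6, f_1=15, f_2=18, f_3=10, f_4=2.
chi = sum (-1)^k f_k = 1

1


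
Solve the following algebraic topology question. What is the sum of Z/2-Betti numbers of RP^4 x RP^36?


dim H^*(RP^n; Z/2) = n+1 (one Z/2 in each degree 0..n).
Total Betti number is multiplicative.
Total = (4+1) * (36+1) = 5 * 37 = 185

185


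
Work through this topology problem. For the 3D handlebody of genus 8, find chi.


A genus-g handlebody deformation retracts to a wedge of g circles.
chi(vee_g S^1) = 1 - g.
chi(H_8) = 1 - 8 = -7

-7


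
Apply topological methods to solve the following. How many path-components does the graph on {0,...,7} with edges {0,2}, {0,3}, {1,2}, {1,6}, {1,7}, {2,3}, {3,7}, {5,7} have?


Run DFS/union-find over 8 vertices.
V = 8, E = 8.
Number of components = 2

2


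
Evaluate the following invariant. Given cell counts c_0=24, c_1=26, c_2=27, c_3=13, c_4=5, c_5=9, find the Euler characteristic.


chi = sum_k (-1)^k c_k.
= (-1)^0*24 + (-1)^1*26 + (-1)^2*27 + (-1)^3*13 + (-1)^4*5 + (-1)^5*9
= (24) + (-26) + (27) + (-13) + (5) + (-9)
= 8

8


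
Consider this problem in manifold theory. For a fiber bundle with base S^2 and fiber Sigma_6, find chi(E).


chi(S^2) = 2 (n even), chi(Sigma_6) = 2 - 2*6 = -10.
chi(E) = 2 * (-10) = -20

-20


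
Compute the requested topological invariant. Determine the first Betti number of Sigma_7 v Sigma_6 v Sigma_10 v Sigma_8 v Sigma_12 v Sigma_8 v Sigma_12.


For a wedge X v Y: reduced H_k(X v Y) = H_k(X) + H_k(Y).
Each Sigma_g contributes b_1 = 2g.
b_1 = 14 + 12 + 20 + 16 + 24 + 16 + 24 = 126

126


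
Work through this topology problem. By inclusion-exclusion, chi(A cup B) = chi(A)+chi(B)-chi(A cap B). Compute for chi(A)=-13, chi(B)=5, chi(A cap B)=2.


chi(A cup B) = chi(A) + chi(B) - chi(A cap B)
= -13 + (5) - (2)
= -10

-10


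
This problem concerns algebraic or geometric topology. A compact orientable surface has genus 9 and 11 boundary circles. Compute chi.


For a compact orientable surface with genus g and b boundary components: chi = 2 - 2g - b.
chi = 2 - 2*9 - 11 = 2 - 18 - 11 = -27

-27


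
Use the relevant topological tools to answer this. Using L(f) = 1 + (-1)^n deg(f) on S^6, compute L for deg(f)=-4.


On S^6: L(f) = tr(f_0*) + (-1)^6 tr(f_6*) = 1 + (-1)^6 * deg(f).
L(f) = 1 + (-1)^6 * -4 = 1 + -4 = -3

-3


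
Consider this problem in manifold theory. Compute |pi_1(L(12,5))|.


pi_1(L(p,q)) = Z/pZ for any q coprime to p.
|pi_1(L(12,5))| = 12

12


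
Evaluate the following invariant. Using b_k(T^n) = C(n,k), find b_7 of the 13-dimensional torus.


By the Kunneth formula, b_k(T^n) = C(n,k).
b_7(T^13) = C(13,7).
C(13,7) = 13!/(7!*6!) = 1716

1716


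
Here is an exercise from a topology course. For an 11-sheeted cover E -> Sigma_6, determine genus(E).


For an n-sheeted cover: chi(E) = n * chi(B).
chi(Sigma_6) = 2 - 2*6 = -10.
chi(E) = 11 * (-10) = -110.
genus(E) = (2 - chi(E))/2 = (2 - (-110))/2 = 112/2 = 56

56


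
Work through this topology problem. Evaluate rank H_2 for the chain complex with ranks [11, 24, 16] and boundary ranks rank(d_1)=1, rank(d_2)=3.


rank H_k = rank(ker d_k) - rank(im d_{k+1}).
rank(ker d_2) = rank(C_2) - rank(d_2) = 16 - 3 = 13.
rank(im d_{2+1}) = 0.
rank H_2 = 13 - 0 = 13

13


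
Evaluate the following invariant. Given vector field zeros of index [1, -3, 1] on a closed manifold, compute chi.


Poincare-Hopf: chi(M) = sum of indices of zeros.
chi = (1) + (-3) + (1) = -1

-1


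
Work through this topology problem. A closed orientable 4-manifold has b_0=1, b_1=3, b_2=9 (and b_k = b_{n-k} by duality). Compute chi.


By Poincare duality b_k = b_{4-k}, so full Betti numbers: b_0=1, b_1=3, b_2=9, b_3=3, b_4=1.
chi = sum (-1)^k b_k = 5

5


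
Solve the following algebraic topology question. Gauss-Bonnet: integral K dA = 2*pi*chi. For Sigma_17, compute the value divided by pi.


Gauss-Bonnet: integral K dA = 2*pi*chi(M).
chi(Sigma_17) = 2 - 2*17 = -32.
(integral K dA)/pi = 2*chi = 2*(-32) = -64

-64


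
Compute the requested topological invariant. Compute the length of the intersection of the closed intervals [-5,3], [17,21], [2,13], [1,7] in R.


Intersection = [max(a_i), min(b_i)] = [17, 3].
Since 17 > 3, the intersection is empty.
Length = 0

0


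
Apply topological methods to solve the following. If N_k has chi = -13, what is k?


chi = 2 - k for closed non-orientable surfaces with k crosscaps.
-13 = 2 - k
k = 2 - (-13) = 15

15


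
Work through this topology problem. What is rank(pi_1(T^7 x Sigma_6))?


pi_1(A x B) = pi_1(A) x pi_1(B); rank of abelianization = b_1.
b_1(T^7) = 7, b_1(Sigma_6) = 2*6 = 12.
b_1(product) = 7 + 12 = 19

19


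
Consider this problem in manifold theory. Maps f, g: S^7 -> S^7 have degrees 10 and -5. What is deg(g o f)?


Degree is multiplicative under composition: deg(g o f) = deg(g) * deg(f).
= -5 * 10 = -50

-50


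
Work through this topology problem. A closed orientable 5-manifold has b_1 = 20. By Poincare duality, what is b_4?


Poincare duality for closed orientable n-manifolds: b_k = b_{n-k}.
Here n = 5, so b_4 = b_1 = 20

20


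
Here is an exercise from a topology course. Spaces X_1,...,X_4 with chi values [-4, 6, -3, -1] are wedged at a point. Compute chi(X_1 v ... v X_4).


chi(A v B) = chi(A) + chi(B) - 1 (one point identified).
For 4 spaces: chi = (sum chi_i) - (4 - 1).
sum = -2; chi = -2 - 3 = -5

-5


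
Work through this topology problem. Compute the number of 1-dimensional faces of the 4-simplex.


Delta^4 has 4+1 vertices. A 1-face is a choice of 1+1 vertices.
f_1 = C(4+1, 1+1) = C(5,2) = 10

10


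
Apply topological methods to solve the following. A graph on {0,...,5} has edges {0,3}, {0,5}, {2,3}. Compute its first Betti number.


b_1 = E - V + (number of components).
E = 3, V = 6, components = 3.
b_1 = 3 - 6 + 3 = 0

0


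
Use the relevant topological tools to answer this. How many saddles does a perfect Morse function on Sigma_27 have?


A perfect Morse function has m_k = b_k.
For Sigma_27: b_0=1, b_1=2g=54, b_2=1.
Saddles m_1 = 2g = 54

54


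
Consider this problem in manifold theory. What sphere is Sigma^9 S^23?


Each suspension raises dimension by 1: Sigma S^n = S^{n+1}.
Sigma^9 S^23 = S^{23+9} = S^32

32


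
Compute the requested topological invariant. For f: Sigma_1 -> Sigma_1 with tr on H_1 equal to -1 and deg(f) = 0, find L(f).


L(f) = tr(f_0*) - tr(f_1*) + tr(f_2*).
= 1 - (-1) + (0)
= 2

2


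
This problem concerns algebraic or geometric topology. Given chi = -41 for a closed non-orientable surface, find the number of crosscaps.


chi = 2 - k for closed non-orientable surfaces with k crosscaps.
-41 = 2 - k
k = 2 - (-41) = 43

43


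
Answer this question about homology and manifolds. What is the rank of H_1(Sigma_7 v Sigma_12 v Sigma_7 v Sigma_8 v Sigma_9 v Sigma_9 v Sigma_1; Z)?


For a wedge X v Y: reduced H_k(X v Y) = H_k(X) + H_k(Y).
Each Sigma_g contributes b_1 = 2g.
b_1 = 14 + 24 + 14 + 16 + 18 + 18 + 2 = 106

106


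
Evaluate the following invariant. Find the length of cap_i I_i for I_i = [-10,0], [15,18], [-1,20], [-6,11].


Intersection = [max(a_i), min(b_i)] = [15, 0].
Since 15 > 0, the intersection is empty.
Length = 0

0


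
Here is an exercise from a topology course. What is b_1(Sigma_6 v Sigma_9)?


For a wedge: H_1(A v B) = H_1(A) + H_1(B).
b_1(Sigma_6) = 12, b_1(Sigma_9) = 18.
b_1 = 12 + 18 = 30

30


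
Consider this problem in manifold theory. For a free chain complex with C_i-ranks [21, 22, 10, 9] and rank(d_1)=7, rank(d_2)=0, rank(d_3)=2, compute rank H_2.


rank H_k = rank(ker d_k) - rank(im d_{k+1}).
rank(ker d_2) = rank(C_2) - rank(d_2) = 10 - 0 = 10.
rank(im d_{2+1}) = 2.
rank H_2 = 10 - 2 = 8

8


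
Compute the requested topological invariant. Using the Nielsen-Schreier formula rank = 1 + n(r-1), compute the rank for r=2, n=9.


Nielsen-Schreier: an index-n subgroup of F_r is free of rank 1 + n(r-1).
Equivalently: chi(cover) = n*chi(base); chi(vee_r S^1) = 1 - 2 = -1.
chi(E) = 9*(-1) = -9; rank = 1 - chi(E) = 1 - (-9) = 10.
rank = 1 + 9*(2-1) = 1 + 9 = 10

10


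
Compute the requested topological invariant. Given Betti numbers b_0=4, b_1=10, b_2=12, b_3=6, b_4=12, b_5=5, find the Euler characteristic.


chi = sum_k (-1)^k b_k.
= (4) + (-10) + (12) + (-6) + (12) + (-5)
= 7

7


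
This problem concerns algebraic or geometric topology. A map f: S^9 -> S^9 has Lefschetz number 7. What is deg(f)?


L(f) = 1 + (-1)^9 deg(f) on S^9.
7 = 1 + (-1)^9 * deg(f)
(-1)^9 * deg(f) = 6
deg(f) = -6

-6


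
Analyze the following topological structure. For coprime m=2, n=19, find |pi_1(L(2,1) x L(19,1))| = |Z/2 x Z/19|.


pi_1(X x Y) = pi_1(X) x pi_1(Y).
pi_1(L(2,1)) = Z/2, pi_1(L(19,1)) = Z/19.
|Z/2 x Z/19| = 2 * 19 = 38

38


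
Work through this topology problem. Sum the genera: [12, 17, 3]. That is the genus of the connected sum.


Genus is additive under connected sum of orientable surfaces.
g = 12 + 17 + 3 = 32

32


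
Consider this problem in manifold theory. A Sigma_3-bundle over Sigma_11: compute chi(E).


For a fiber bundle F -> E -> B (with CW structure): chi(E) = chi(B) * chi(F).
chi(Sigma_11) = -20, chi(Sigma_3) = -4.
chi(E) = (-20) * (-4) = 80

80


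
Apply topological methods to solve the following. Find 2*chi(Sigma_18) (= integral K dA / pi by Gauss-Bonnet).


Gauss-Bonnet: integral K dA = 2*pi*chi(M).
chi(Sigma_18) = 2 - 2*18 = -34.
(integral K dA)/pi = 2*chi = 2*(-34) = -68

-68


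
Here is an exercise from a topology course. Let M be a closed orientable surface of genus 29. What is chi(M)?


For a closed orientable surface of genus g: chi = 2 - 2g.
Here g = 29.
chi = 2 - 2*29 = 2 - 58 = -56

-56


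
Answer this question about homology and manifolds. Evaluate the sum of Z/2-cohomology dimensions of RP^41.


H^k(RP^41; Z/2) = Z/2 for each 0 <= k <= 41.
Total dimension = 41 + 1 = 42

42


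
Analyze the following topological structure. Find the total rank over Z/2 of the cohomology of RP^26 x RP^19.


dim H^*(RP^n; Z/2) = n+1 (one Z/2 in each degree 0..n).
Total Betti number is multiplicative.
Total = (26+1) * (19+1) = 27 * 20 = 540

540


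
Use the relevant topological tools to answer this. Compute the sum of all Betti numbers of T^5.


b_k(T^5) = C(5,k), so the sum over k is sum_k C(5,k) = 2^5.
Total = 2^5 = 32

32


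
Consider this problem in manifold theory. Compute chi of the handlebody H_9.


A genus-g handlebody deformation retracts to a wedge of g circles.
chi(vee_g S^1) = 1 - g.
chi(H_9) = 1 - 9 = -8

-8


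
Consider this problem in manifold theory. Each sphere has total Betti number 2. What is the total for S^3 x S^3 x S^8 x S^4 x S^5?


Total Betti number is multiplicative under products.
Each S^d (d>=1) has total Betti number 2.
There are 5 sphere factors.
Total = 2^5 = 32

32


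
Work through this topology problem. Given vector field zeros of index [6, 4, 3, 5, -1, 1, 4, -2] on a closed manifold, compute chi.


Poincare-Hopf: chi(M) = sum of indices of zeros.
chi = (6) + (4) + (3) + (5) + (-1) + (1) + (4) + (-2) = 20

20


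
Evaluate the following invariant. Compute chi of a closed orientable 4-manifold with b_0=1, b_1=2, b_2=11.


By Poincare duality b_k = b_{4-k}, so full Betti numbers: b_0=1, b_1=2, b_2=11, b_3=2, b_4=1.
chi = sum (-1)^k b_k = 9

9


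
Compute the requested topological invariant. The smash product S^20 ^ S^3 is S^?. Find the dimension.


S^m ^ S^n = S^{m+n}.
k = 20 + 3 = 23

23


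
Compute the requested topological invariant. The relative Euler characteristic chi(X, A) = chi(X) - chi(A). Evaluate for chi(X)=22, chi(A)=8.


Relative Euler characteristic: chi(X, A) = chi(X) - chi(A).
= 22 - (8) = 14

14


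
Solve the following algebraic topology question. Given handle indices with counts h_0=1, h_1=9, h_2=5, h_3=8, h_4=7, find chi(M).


Handles of index k contribute (-1)^k to chi (same as CW cells).
chi = (1) + (-9) + (5) + (-8) + (7) = -4

-4


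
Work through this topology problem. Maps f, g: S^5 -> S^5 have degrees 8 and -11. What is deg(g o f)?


Degree is multiplicative under composition: deg(g o f) = deg(g) * deg(f).
= -11 * 8 = -88

-88


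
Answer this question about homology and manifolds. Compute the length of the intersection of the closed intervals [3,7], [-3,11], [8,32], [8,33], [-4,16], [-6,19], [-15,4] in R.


Intersection = [max(a_i), min(b_i)] = [8, 4].
Since 8 > 4, the intersection is empty.
Length = 0

0


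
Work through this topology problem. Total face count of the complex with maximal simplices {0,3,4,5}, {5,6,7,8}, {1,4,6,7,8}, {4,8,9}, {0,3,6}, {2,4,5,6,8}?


Each maximal simplex on m vertices has 2^m - 1 nonempty faces.
Take the union (dedupe shared faces).
Total distinct faces = 78

78


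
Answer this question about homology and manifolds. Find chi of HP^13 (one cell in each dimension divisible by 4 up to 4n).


HP^13 has one cell in each dimension 0, 4, ..., 4*13 (13+1 cells, all even-dim).
chi = 13 + 1 = 14

14


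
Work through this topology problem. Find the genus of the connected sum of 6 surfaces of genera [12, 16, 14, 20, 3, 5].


Genus is additive under connected sum of orientable surfaces.
g = 12 + 16 + 14 + 20 + 3 + 5 = 70

70


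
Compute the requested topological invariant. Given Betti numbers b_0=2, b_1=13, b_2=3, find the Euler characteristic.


chi = sum_k (-1)^k b_k.
= (2) + (-13) + (3)
= -8

-8


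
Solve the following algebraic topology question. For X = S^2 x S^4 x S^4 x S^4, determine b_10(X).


Each S^d has Poincare polynomial 1 + t^d.
The product S^2 x S^4 x S^4 x S^4 has Poincare polynomial prod(1+t^d_i).
Expanding: b_0=1, b_2=1, b_4=3, b_6=3, b_8=3, b_10=3, b_12=1, b_14=1.
b_10 = 3

3


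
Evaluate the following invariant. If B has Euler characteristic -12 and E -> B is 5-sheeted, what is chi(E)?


For a finite covering: chi(E) = (number of sheets) * chi(B).
chi(E) = 5 * (-12) = -60

-60


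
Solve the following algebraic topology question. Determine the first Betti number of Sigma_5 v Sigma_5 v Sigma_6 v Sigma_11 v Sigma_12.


For a wedge X v Y: reduced H_k(X v Y) = H_k(X) + H_k(Y).
Each Sigma_g contributes b_1 = 2g.
b_1 = 10 + 10 + 12 + 22 + 24 = 78

78


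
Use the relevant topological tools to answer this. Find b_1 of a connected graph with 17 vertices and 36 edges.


For a connected graph: rank(pi_1) = b_1 = E - V + 1 = 1 - chi.
chi = V - E = 17 - 36 = -19.
rank = 1 - (-19) = 36 - 17 + 1 = 20

20


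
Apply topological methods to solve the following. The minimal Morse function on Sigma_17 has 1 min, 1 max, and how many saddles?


A perfect Morse function has m_k = b_k.
For Sigma_17: b_0=1, b_1=2g=34, b_2=1.
Saddles m_1 = 2g = 34

34


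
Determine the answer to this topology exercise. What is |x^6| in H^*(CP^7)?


|x| = 2 in H^*(CP^n).
|x^6| = 6 * |x| = 6 * 2 = 12

12


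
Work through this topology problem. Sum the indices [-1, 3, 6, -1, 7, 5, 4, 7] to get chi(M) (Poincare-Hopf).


Poincare-Hopf: chi(M) = sum of indices of zeros.
chi = (-1) + (3) + (6) + (-1) + (7) + (5) + (4) + (7) = 30

30


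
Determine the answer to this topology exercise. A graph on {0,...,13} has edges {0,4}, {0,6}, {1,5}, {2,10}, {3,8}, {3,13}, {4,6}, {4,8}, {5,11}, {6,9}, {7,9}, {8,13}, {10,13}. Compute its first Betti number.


b_1 = E - V + (number of components).
E = 13, V = 14, components = 3.
b_1 = 13 - 14 + 3 = 2

2


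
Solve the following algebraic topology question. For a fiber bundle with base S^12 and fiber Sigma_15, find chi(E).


chi(S^12) = 2 (n even), chi(Sigma_15) = 2 - 2*15 = -28.
chi(E) = 2 * (-28) = -56

-56


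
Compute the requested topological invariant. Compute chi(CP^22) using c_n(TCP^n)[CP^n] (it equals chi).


For any closed oriented manifold, <e(TM),[M]> = chi(M).
chi(CP^22) = 22+1 = 23

23


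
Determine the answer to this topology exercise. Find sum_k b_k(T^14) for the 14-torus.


b_k(T^14) = C(14,k), so the sum over k is sum_k C(14,k) = 2^14.
Total = 2^14 = 16384

16384


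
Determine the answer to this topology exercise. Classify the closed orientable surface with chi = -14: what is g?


chi = 2 - 2g for closed orientable surfaces.
-14 = 2 - 2g
2g = 2 - (-14) = 16
g = 8

8


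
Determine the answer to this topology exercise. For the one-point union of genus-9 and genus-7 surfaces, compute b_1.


For a wedge: H_1(A v B) = H_1(A) + H_1(B).
b_1(Sigma_9) = 18, b_1(Sigma_7) = 14.
b_1 = 18 + 14 = 32

32


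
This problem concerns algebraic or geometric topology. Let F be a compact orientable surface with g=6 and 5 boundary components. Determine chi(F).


For a compact orientable surface with genus g and b boundary components: chi = 2 - 2g - b.
chi = 2 - 2*6 - 5 = 2 - 12 - 5 = -15

-15


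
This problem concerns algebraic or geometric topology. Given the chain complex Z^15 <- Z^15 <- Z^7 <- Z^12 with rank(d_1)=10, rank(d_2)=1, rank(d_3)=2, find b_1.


rank H_k = rank(ker d_k) - rank(im d_{k+1}).
rank(ker d_1) = rank(C_1) - rank(d_1) = 15 - 10 = 5.
rank(im d_{1+1}) = 1.
rank H_1 = 5 - 1 = 4

4


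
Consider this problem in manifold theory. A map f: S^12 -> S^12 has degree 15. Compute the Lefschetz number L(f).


On S^12: L(f) = tr(f_0*) + (-1)^12 tr(f_12*) = 1 + (-1)^12 * deg(f).
L(f) = 1 + (-1)^12 * 15 = 1 + 15 = 16

16


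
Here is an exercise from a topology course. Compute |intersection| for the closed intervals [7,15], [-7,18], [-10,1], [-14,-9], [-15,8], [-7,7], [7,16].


Intersection = [max(a_i), min(b_i)] = [7, -9].
Since 7 > -9, the intersection is empty.
Length = 0

0


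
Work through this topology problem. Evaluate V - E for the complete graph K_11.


K_11: V = 11, E = C(11,2) = 55.
chi = V - E = 11 - 55 = -44

-44


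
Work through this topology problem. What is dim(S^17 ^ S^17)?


S^m ^ S^n = S^{m+n}.
k = 17 + 17 = 34

34


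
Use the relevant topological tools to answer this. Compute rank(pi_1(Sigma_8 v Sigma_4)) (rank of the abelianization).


For a wedge: H_1(A v B) = H_1(A) + H_1(B).
b_1(Sigma_8) = 16, b_1(Sigma_4) = 8.
b_1 = 16 + 8 = 24

24


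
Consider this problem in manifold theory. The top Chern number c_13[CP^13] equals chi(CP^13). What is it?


For any closed oriented manifold, <e(TM),[M]> = chi(M).
chi(CP^13) = 13+1 = 14

14


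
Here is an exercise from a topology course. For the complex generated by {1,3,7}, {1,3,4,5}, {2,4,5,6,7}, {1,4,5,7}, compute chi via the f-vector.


Enumerate all faces; f-vector: f_0=7, f_1=17, f_2=17, f_3=7, f_4=1.
chi = sum (-1)^k f_k = 1

1


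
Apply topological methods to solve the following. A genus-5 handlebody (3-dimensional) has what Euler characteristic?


A genus-g handlebody deformation retracts to a wedge of g circles.
chi(vee_g S^1) = 1 - g.
chi(H_5) = 1 - 5 = -4

-4


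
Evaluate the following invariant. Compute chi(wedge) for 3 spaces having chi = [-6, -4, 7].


chi(A v B) = chi(A) + chi(B) - 1 (one point identified).
For 3 spaces: chi = (sum chi_i) - (3 - 1).
sum = -3; chi = -3 - 2 = -5

-5


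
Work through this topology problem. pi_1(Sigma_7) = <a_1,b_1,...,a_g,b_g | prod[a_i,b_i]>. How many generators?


Standard presentation: pi_1(Sigma_g) = <a_1,b_1,...,a_g,b_g | [a_1,b_1]...[a_g,b_g] = 1>.
Number of generators = 2g = 2*7 = 14

14


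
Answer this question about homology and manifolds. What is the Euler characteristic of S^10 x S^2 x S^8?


chi is multiplicative: chi(X x Y) = chi(X) chi(Y).
Each even-dim sphere has chi = 2. There are 3 factors.
chi = 2^3 = 8

8


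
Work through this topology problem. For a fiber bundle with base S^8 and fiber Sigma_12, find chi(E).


chi(S^8) = 2 (n even), chi(Sigma_12) = 2 - 2*12 = -22.
chi(E) = 2 * (-22) = -44

-44


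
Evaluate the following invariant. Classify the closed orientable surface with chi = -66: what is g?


chi = 2 - 2g for closed orientable surfaces.
-66 = 2 - 2g
2g = 2 - (-66) = 68
g = 34

34


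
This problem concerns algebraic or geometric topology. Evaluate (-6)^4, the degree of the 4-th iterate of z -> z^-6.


deg(f) = -6. Degree is multiplicative: deg(f^4) = (deg f)^4.
deg(f^4) = (-6)^4 = 1296

1296


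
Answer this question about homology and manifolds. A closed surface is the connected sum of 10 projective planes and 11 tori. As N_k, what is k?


Since a >= 1, the sum is non-orientable; each T^2 can be replaced by RP^2 # RP^2 (since T^2#RP^2 = 3RP^2).
Total crosscaps k = 10 + 2*11 = 32.
Check via chi: chi = 10*1 + 11*0 - (10+11-1)*2 = -30 = 2 - k = -30. Consistent.

32


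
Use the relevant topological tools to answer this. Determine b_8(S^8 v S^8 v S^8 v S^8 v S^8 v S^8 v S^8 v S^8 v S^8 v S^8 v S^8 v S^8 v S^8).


For a wedge of spheres, H_k (k>0) is free on one generator per sphere of dimension k.
Spheres of dimension 8: count = 13.
b_8 = 13

13


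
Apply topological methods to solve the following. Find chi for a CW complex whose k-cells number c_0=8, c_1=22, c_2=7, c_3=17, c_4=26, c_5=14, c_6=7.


chi = sum_k (-1)^k c_k.
= (-1)^0*8 + (-1)^1*22 + (-1)^2*7 + (-1)^3*17 + (-1)^4*26 + (-1)^5*14 + (-1)^6*7
= (8) + (-22) + (7) + (-17) + (26) + (-14) + (7)
= -5

-5


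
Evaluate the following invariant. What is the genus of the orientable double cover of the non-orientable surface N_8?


chi(N_8) = 2 - 8 = -6.
Double cover: chi(Sigma_g) = 2 * chi(N_8) = 2*(-6) = -12.
2 - 2g = -12, so g = (2 - (-12))/2 = 14/2 = 7

7


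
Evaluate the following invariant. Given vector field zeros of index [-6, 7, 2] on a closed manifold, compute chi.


Poincare-Hopf: chi(M) = sum of indices of zeros.
chi = (-6) + (7) + (2) = 3

3


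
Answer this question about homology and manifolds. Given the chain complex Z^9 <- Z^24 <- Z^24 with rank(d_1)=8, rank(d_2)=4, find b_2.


rank H_k = rank(ker d_k) - rank(im d_{k+1}).
rank(ker d_2) = rank(C_2) - rank(d_2) = 24 - 4 = 20.
rank(im d_{2+1}) = 0.
rank H_2 = 20 - 0 = 20

20


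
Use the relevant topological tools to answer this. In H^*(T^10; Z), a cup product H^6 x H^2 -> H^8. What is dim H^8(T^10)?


Cup product: H^p x H^q -> H^{p+q}; here p+q = 6+2 = 8.
rank H^k(T^n) = C(n,k).
C(10,8) = 45

45


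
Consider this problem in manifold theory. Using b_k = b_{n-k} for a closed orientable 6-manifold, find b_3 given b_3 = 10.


Poincare duality for closed orientable n-manifolds: b_k = b_{n-k}.
Here n = 6, so b_3 = b_3 = 10

10


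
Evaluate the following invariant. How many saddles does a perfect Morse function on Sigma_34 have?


A perfect Morse function has m_k = b_k.
For Sigma_34: b_0=1, b_1=2g=68, b_2=1.
Saddles m_1 = 2g = 68

68


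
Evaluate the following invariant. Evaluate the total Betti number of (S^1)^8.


b_k(T^8) = C(8,k), so the sum over k is sum_k C(8,k) = 2^8.
Total = 2^8 = 256

256


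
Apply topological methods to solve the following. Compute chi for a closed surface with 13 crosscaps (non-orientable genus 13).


For a non-orientable closed surface with k crosscaps: chi = 2 - k.
Here k = 13.
chi = 2 - 13 = -11

-11


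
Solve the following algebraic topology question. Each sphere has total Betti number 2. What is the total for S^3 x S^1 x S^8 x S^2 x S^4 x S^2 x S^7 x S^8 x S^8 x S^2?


Total Betti number is multiplicative under products.
Each S^d (d>=1) has total Betti number 2.
There are 10 sphere factors.
Total = 2^10 = 1024

1024


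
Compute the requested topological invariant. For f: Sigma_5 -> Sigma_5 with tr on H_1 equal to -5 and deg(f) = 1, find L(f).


L(f) = tr(f_0*) - tr(f_1*) + tr(f_2*).
= 1 - (-5) + (1)
= 7

7


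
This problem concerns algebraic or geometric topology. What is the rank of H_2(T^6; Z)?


By the Kunneth formula, b_k(T^n) = C(n,k).
b_2(T^6) = C(6,2).
C(6,2) = 6!/(2!*4!) = 15

15


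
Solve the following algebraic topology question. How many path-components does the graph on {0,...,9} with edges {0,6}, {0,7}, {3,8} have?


Run DFS/union-find over 10 vertices.
V = 10, E = 3.
Number of components = 7

7


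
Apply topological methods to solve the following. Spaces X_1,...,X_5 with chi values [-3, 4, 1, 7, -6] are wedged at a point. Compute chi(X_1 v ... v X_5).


chi(A v B) = chi(A) + chi(B) - 1 (one point identified).
For 5 spaces: chi = (sum chi_i) - (5 - 1).
sum = 3; chi = 3 - 4 = -1

-1


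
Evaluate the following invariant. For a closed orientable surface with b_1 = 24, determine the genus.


For a closed orientable surface: b_1 = 2g.
24 = 2g
g = 24 / 2 = 12

12


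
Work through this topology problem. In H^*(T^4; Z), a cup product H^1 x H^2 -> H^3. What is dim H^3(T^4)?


Cup product: H^p x H^q -> H^{p+q}; here p+q = 1+2 = 3.
rank H^k(T^n) = C(n,k).
C(4,3) = 4

4


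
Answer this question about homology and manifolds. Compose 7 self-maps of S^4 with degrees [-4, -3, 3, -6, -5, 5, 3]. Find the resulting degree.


Degree is multiplicative: deg(composition) = product of degrees.
= (-4) * (-3) * (3) * (-6) * (-5) * (5) * (3) = 16200

16200


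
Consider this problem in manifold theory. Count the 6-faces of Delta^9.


Delta^9 has 9+1 vertices. A 6-face is a choice of 6+1 vertices.
f_6 = C(9+1, 6+1) = C(10,7) = 120

120


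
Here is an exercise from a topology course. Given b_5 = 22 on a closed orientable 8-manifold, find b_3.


Poincare duality for closed orientable n-manifolds: b_k = b_{n-k}.
Here n = 8, so b_3 = b_5 = 22

22


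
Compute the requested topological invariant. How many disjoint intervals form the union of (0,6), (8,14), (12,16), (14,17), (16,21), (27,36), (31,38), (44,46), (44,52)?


Sort and merge overlapping open intervals.
Merged: (0,6), (8,21), (27,38), (44,52).
Number of components = 4

4


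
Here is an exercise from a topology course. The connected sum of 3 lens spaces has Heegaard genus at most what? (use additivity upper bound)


Heegaard genus satisfies g(A#B) <= g(A) + g(B).
Each lens space has g = 1.
Upper bound: 3 * 1 = 3

3


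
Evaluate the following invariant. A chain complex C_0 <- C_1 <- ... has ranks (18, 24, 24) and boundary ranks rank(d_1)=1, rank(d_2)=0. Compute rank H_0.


rank H_k = rank(ker d_k) - rank(im d_{k+1}).
rank(ker d_0) = rank(C_0) - rank(d_0) = 18 - 0 = 18.
rank(im d_{0+1}) = 1.
rank H_0 = 18 - 1 = 17

17


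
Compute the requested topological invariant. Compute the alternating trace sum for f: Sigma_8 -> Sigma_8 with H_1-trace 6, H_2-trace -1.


L(f) = tr(f_0*) - tr(f_1*) + tr(f_2*).
= 1 - (6) + (-1)
= -6

-6


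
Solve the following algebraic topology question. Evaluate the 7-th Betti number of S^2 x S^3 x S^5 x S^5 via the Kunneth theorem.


Each S^d has Poincare polynomial 1 + t^d.
The product S^2 x S^3 x S^5 x S^5 has Poincare polynomial prod(1+t^d_i).
Expanding: b_0=1, b_2=1, b_3=1, b_5=3, b_7=2, b_8=2, b_10=3, b_12=1, b_13=1, b_15=1.
b_7 = 2

2


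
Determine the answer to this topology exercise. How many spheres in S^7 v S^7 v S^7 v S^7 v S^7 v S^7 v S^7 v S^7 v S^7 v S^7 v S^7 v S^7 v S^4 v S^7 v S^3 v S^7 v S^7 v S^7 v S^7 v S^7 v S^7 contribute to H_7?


For a wedge of spheres, H_k (k>0) is free on one generator per sphere of dimension k.
Spheres of dimension 7: count = 19.
b_7 = 19

19


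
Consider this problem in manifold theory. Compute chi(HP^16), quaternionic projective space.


HP^16 has one cell in each dimension 0, 4, ..., 4*16 (16+1 cells, all even-dim).
chi = 16 + 1 = 17

17


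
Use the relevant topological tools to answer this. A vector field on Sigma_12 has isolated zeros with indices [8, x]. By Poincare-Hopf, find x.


Poincare-Hopf: sum of indices = chi(M).
chi(Sigma_12) = 2 - 2*12 = -22.
Sum of known indices = 8.
x = chi - (sum known) = -22 - (8) = -30

-30


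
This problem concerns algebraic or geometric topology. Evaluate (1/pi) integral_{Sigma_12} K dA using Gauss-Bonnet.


Gauss-Bonnet: integral K dA = 2*pi*chi(M).
chi(Sigma_12) = 2 - 2*12 = -22.
(integral K dA)/pi = 2*chi = 2*(-22) = -44

-44


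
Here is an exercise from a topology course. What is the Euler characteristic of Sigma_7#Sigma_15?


chi(Sigma_7) = 2 - 2*7 = -12
chi(Sigma_15) = 2 - 2*15 = -28
For surfaces: chi(A#B) = chi(A) + chi(B) - 2.
chi = -12 + -28 - 2 = -42

-42


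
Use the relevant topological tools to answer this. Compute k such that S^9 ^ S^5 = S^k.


S^m ^ S^n = S^{m+n}.
k = 9 + 5 = 14

14


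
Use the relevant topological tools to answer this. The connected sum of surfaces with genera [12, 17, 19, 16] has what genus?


Genus is additive under connected sum of orientable surfaces.
g = 12 + 17 + 19 + 16 = 64

64


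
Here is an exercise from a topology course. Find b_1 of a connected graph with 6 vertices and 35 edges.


For a connected graph: rank(pi_1) = b_1 = E - V + 1 = 1 - chi.
chi = V - E = 6 - 35 = -29.
rank = 1 - (-29) = 35 - 6 + 1 = 30

30


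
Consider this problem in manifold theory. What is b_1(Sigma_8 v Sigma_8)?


For a wedge: H_1(A v B) = H_1(A) + H_1(B).
b_1(Sigma_8) = 16, b_1(Sigma_8) = 16.
b_1 = 16 + 16 = 32

32


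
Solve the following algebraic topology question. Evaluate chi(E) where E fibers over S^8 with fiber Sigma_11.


chi(S^8) = 2 (n even), chi(Sigma_11) = 2 - 2*11 = -20.
chi(E) = 2 * (-20) = -40

-40


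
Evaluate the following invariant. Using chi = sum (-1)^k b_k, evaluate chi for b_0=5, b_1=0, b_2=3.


chi = sum_k (-1)^k b_k.
= (5) + (0) + (3)
= 8

8


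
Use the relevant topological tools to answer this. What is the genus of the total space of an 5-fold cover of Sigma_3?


For an n-sheeted cover: chi(E) = n * chi(B).
chi(Sigma_3) = 2 - 2*3 = -4.
chi(E) = 5 * (-4) = -20.
genus(E) = (2 - chi(E))/2 = (2 - (-20))/2 = 22/2 = 11

11


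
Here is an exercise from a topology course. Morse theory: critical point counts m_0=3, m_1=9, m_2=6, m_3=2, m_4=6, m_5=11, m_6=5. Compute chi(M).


Morse theory: chi(M) = sum_k (-1)^k m_k where m_k = #(index-k critical points).
= (3) + (-9) + (6) + (-2) + (6) + (-11) + (5) = -2

-2


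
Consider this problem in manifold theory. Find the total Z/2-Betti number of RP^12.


H^k(RP^12; Z/2) = Z/2 for each 0 <= k <= 12.
Total dimension = 12 + 1 = 13

13


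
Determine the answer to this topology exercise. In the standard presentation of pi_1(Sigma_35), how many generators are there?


Standard presentation: pi_1(Sigma_g) = <a_1,b_1,...,a_g,b_g | [a_1,b_1]...[a_g,b_g] = 1>.
Number of generators = 2g = 2*35 = 70

70


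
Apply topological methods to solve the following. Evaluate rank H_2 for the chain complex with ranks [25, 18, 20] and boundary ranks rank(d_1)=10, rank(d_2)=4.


rank H_k = rank(ker d_k) - rank(im d_{k+1}).
rank(ker d_2) = rank(C_2) - rank(d_2) = 20 - 4 = 16.
rank(im d_{2+1}) = 0.
rank H_2 = 16 - 0 = 16

16


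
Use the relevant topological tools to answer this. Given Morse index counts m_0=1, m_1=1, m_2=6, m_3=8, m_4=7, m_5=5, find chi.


Morse theory: chi(M) = sum_k (-1)^k m_k where m_k = #(index-k critical points).
= (1) + (-1) + (6) + (-8) + (7) + (-5) = 0

0


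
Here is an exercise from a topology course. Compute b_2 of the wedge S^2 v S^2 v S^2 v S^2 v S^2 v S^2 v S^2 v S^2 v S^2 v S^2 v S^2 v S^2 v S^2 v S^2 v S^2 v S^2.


For a wedge of spheres, H_k (k>0) is free on one generator per sphere of dimension k.
Spheres of dimension 2: count = 16.
b_2 = 16

16


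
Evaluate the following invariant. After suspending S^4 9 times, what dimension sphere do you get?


Each suspension raises dimension by 1: Sigma S^n = S^{n+1}.
Sigma^9 S^4 = S^{4+9} = S^13

13


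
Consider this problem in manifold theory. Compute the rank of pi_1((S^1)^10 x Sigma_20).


pi_1(A x B) = pi_1(A) x pi_1(B); rank of abelianization = b_1.
b_1(T^10) = 10, b_1(Sigma_20) = 2*20 = 40.
b_1(product) = 10 + 40 = 50

50


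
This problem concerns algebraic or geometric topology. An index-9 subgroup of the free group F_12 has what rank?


Nielsen-Schreier: an index-n subgroup of F_r is free of rank 1 + n(r-1).
Equivalently: chi(cover) = n*chi(base); chi(vee_r S^1) = 1 - 12 = -11.
chi(E) = 9*(-11) = -99; rank = 1 - chi(E) = 1 - (-99) = 100.
rank = 1 + 9*(12-1) = 1 + 99 = 100

100
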